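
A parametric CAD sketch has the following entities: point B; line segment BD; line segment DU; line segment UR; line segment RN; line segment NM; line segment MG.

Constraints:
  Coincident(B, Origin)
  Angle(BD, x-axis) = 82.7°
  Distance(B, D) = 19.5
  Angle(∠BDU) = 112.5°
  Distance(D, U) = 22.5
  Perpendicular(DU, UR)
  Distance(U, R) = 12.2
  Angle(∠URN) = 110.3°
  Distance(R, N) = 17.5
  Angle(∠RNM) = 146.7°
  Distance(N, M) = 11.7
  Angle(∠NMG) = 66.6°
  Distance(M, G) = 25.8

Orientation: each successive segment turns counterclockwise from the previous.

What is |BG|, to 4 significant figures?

28.99

∠RNM = 146.7° gives NM at -16.80° from the x-axis; with |NM| = 11.7, M = (-0.6840, 3.130). ∠NMG = 66.6° gives MG at 96.60° from the x-axis; with |MG| = 25.8, G = (-3.649, 28.76). Then |BG| = |G − B| = 28.99.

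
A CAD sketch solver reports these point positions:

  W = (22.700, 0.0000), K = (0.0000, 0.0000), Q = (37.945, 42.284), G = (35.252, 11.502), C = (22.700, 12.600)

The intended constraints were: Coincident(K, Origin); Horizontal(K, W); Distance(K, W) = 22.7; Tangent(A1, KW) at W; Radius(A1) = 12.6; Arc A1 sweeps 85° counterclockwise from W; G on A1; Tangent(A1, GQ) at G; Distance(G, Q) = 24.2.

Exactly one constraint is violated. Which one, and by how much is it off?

Distance(G, Q) = 24.2 — off by 6.70.

K = (0.00, 0.00) ✓; K.y = 0.00, W.y = 0.00 ✓; |KW| = 22.70 ✓; ∠(CW, WK) = 90.00° ✓; |CW| = 12.60 ✓; bearing(C→G) − bearing(C→W) = 85.00° ✓; |CG| = 12.60 ✓; ∠(CG, GQ) = 90.00° ✓; |GQ| = 30.90 ✗.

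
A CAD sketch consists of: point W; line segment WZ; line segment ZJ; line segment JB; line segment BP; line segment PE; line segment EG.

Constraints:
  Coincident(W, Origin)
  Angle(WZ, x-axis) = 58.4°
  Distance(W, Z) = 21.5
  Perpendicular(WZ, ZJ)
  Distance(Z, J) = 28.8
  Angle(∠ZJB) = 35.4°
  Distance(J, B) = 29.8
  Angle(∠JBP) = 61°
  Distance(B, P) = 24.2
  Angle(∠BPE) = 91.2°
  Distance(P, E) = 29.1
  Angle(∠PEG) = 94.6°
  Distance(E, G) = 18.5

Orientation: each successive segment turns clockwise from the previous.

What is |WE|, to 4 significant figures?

44.41

∠JBP = 61.0° gives BP at 64.80° from the x-axis; with |BP| = 24.2, P = (16.36, 23.14). ∠BPE = 91.2° gives PE at -24.00° from the x-axis; with |PE| = 29.1, E = (42.95, 11.31). Then |WE| = |E − W| = 44.41.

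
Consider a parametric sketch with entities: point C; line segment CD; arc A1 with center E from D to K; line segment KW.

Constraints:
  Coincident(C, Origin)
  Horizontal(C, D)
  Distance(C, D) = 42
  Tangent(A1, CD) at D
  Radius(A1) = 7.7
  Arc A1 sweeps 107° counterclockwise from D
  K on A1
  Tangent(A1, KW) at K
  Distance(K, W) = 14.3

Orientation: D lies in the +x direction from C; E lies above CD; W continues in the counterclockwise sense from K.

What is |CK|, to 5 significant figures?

50.357

C is at the origin; CD is horizontal with |CD| = 42.0 and D on the +x side, so D = (42.000, 0.0000). The tangent condition forces ED to be normal to CD, so E = D + (0, 7.7) = (42.000, 7.7000). On A1, D sits at bearing -90° from E; a 107° counterclockwise sweep puts K at bearing 17°, so K = E + 7.7·(cos 17°, sin 17°) = (49.364, 9.9513). Then |CK| = |K − C| = 50.357.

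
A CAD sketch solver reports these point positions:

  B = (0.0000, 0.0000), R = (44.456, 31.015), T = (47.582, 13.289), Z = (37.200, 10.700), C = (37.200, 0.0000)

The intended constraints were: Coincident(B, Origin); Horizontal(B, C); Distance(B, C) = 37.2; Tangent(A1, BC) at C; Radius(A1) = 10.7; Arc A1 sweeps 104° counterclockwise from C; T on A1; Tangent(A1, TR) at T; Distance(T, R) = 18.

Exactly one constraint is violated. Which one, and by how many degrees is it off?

Tangent(A1, TR) at T — off by 4.00°.

B = (0.00, 0.00) ✓; B.y = 0.00, C.y = 0.00 ✓; |BC| = 37.20 ✓; ∠(ZC, CB) = 90.00° ✓; |ZC| = 10.70 ✓; bearing(Z→T) − bearing(Z→C) = 104.0° ✓; |ZT| = 10.70 ✓; ∠(ZT, TR) = 94.00° ✗; |TR| = 18.00 ✓.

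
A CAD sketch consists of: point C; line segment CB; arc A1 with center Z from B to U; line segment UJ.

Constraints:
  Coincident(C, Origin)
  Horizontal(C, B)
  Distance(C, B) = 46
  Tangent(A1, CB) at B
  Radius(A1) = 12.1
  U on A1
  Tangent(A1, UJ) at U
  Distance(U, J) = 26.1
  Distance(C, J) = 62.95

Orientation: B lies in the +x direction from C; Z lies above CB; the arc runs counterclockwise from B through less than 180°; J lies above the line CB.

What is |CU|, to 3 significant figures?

59.6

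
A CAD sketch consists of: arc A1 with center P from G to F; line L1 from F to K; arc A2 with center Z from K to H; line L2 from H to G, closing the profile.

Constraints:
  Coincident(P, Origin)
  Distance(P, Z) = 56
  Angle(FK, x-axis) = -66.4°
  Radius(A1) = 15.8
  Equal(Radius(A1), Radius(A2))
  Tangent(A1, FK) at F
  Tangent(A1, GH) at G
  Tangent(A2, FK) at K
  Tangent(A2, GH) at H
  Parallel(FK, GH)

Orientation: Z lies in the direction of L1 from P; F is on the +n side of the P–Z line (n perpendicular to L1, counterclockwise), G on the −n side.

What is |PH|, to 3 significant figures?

58.2

The slot axis is L1's direction at -66.4°, so u = (cos -66.4°, sin -66.4°) = (0.400, -0.916) and n = (−sin -66.4°, cos -66.4°) = (0.916, 0.400). P is at the origin and Z lies 56.0 along u from P, so Z = 56.0·u = (22.4, -51.3). Tangency of A1 to both parallel lines with radius 15.8 puts F and G at P ± 15.8·n: F = (14.5, 6.33), G = (-14.5, -6.33). Equal radii place K and H the same way about Z: K = Z + 15.8·n = (36.9, -45.0), H = Z − 15.8·n = (7.94, -57.6). Then |PH| = |H − P| = 58.2.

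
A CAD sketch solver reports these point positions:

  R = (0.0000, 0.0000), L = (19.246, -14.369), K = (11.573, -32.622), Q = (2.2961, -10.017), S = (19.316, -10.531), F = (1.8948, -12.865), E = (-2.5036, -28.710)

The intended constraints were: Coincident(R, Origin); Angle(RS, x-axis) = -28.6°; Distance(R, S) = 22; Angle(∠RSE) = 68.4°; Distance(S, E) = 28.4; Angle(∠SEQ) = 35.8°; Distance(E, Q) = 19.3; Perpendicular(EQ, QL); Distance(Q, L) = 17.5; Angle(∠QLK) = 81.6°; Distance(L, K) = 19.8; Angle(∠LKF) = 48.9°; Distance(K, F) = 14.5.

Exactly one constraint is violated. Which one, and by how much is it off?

Distance(K, F) = 14.5 — off by 7.50.

R = (0.00, 0.00) ✓; RS at -28.60° ✓; |RS| = 22.00 ✓; ∠RSE = 68.40° ✓; |SE| = 28.40 ✓; ∠SEQ = 35.80° ✓; |EQ| = 19.30 ✓; ∠(EQ, QL) = 90.00° ✓; |QL| = 17.50 ✓; ∠QLK = 81.60° ✓; |LK| = 19.80 ✓; ∠LKF = 48.90° ✓; |KF| = 22.00 ✗.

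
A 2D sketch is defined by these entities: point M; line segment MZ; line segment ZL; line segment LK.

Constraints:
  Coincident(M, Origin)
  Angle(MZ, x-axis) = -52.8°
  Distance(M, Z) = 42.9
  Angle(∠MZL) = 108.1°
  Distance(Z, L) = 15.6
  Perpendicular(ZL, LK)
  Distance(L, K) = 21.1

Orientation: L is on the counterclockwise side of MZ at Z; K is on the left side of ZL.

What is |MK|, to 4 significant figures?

34.99

M is at the origin; MZ runs at -52.8° with length 42.9, so Z = 42.9·(cos -52.8°, sin -52.8°) = (25.94, -34.17). ∠MZL = 108.1°, so ZL runs at -52.8° + (180° − 108.1°) = 19.10° from the x-axis; with |ZL| = 15.6, L = Z + 15.6·(cos 19.10°, sin 19.10°) = (40.68, -29.07). ZL ⟂ LK; with |LK| = 21.1 on the left of ZL, K = L + 21.1·(-0.3272, 0.9449) = (33.77, -9.128). Then |MK| = |K − M| = 34.99.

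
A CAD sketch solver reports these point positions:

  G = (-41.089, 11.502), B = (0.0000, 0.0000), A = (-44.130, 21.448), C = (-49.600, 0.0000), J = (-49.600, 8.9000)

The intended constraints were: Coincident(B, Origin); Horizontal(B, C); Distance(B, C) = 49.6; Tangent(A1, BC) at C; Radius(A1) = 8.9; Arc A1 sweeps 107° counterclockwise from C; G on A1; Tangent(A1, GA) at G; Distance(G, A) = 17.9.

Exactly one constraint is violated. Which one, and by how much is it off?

Distance(G, A) = 17.9 — off by 7.50.

B = (0.00, 0.00) ✓; B.y = 0.00, C.y = 0.00 ✓; |BC| = 49.60 ✓; ∠(JC, CB) = 90.00° ✓; |JC| = 8.900 ✓; bearing(J→G) − bearing(J→C) = 107.0° ✓; |JG| = 8.900 ✓; ∠(JG, GA) = 90.00° ✓; |GA| = 10.40 ✗.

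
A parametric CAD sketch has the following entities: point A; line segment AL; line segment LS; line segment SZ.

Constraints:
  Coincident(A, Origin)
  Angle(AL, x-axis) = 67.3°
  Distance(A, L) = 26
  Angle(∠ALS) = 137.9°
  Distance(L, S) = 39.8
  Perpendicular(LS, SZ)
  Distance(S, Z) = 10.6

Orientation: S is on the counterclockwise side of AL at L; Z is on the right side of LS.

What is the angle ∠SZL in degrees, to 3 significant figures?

75.1°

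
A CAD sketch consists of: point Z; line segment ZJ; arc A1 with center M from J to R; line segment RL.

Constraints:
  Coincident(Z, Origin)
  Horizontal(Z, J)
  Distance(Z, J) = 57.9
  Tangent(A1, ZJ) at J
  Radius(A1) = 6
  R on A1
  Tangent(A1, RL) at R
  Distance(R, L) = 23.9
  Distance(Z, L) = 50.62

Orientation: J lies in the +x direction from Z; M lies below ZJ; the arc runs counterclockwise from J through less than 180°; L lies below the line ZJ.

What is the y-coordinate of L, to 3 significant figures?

-26.0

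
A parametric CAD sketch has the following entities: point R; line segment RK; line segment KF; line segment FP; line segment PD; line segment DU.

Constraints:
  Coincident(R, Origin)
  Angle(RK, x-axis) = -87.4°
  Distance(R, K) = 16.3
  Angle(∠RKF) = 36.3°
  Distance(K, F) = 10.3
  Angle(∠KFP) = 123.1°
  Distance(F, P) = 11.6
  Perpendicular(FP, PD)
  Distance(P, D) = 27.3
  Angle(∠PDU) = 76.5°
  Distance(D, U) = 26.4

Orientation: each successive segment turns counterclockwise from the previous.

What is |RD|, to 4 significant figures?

24.49

R is at the origin; RK runs at -87.4° with length 16.3, so K = (0.7394, -16.28). ∠RKF = 36.3° gives KF at 56.30° from the x-axis; with |KF| = 10.3, F = (6.454, -7.714). ∠KFP = 123.1° gives FP at 113.2° from the x-axis; with |FP| = 11.6, P = (1.885, 2.948). FP is perpendicular to PD, so PD runs at -156.8°; with |PD| = 27.3, D = (-23.21, -7.807). Then |RD| = |D − R| = 24.49.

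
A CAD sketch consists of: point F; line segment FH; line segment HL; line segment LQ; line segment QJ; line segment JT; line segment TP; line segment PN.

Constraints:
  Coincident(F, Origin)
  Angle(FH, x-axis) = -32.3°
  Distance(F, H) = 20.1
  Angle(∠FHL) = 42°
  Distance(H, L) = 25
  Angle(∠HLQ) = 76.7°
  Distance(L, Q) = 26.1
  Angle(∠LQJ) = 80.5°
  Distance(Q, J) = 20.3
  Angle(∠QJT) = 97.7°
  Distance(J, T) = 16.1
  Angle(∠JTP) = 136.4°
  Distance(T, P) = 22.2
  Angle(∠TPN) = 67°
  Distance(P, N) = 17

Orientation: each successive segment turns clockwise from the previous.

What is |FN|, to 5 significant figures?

12.580

∠JTP = 136.4° gives TP at -139.00° from the x-axis; with |TP| = 22.2, P = (-4.5120, -24.098). ∠TPN = 67.0° gives PN at 108.00° from the x-axis; with |PN| = 17.0, N = (-9.7653, -7.9303). Then |FN| = |N − F| = 12.580.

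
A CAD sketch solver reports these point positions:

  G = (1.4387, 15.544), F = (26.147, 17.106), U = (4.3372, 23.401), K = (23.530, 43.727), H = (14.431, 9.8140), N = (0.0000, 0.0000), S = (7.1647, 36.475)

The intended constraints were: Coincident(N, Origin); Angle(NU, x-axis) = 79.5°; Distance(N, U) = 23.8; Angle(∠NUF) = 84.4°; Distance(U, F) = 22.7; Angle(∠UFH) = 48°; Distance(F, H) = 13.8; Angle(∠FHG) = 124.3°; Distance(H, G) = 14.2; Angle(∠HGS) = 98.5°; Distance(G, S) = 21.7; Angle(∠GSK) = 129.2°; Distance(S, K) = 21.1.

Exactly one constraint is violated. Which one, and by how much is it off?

Distance(S, K) = 21.1 — off by 3.20.

N = (0.00, 0.00) ✓; NU at 79.50° ✓; |NU| = 23.80 ✓; ∠NUF = 84.40° ✓; |UF| = 22.70 ✓; ∠UFH = 48.00° ✓; |FH| = 13.80 ✓; ∠FHG = 124.3° ✓; |HG| = 14.20 ✓; ∠HGS = 98.50° ✓; |GS| = 21.70 ✓; ∠GSK = 129.2° ✓; |SK| = 17.90 ✗.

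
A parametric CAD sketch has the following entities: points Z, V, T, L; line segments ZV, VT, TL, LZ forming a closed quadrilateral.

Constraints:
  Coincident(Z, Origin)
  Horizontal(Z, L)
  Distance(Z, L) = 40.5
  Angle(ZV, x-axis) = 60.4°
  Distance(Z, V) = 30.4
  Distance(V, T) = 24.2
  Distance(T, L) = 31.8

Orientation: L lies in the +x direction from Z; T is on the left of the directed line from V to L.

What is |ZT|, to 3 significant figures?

50.0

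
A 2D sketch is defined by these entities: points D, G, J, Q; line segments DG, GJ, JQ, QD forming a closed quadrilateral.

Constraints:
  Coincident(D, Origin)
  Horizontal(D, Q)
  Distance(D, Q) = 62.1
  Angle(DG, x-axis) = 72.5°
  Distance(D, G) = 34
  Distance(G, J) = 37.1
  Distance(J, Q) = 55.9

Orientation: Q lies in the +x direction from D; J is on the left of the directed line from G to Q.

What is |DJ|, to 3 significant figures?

66.7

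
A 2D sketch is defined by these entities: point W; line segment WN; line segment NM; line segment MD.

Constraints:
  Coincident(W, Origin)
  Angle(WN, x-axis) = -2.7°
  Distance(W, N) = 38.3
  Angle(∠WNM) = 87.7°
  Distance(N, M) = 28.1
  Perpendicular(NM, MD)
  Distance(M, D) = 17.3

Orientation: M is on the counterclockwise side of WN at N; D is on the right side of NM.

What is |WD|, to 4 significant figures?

61.59

∠WNM = 87.7°, so NM runs at -2.7° + (180° − 87.7°) = 89.60° from the x-axis; with |NM| = 28.1, M = N + 28.1·(cos 89.60°, sin 89.60°) = (38.45, 26.30). NM is perpendicular to MD; with |MD| = 17.3 on the right of NM, D = M + 17.3·(1.000, -0.006981) = (55.75, 26.17). Then |WD| = |D − W| = 61.59.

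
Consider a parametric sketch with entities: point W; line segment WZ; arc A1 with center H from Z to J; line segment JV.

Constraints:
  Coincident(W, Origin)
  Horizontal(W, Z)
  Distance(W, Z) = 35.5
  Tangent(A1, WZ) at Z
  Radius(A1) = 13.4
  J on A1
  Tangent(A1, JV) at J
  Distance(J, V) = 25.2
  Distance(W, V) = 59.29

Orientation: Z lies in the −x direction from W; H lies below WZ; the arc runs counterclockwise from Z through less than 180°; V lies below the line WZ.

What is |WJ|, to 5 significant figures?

51.258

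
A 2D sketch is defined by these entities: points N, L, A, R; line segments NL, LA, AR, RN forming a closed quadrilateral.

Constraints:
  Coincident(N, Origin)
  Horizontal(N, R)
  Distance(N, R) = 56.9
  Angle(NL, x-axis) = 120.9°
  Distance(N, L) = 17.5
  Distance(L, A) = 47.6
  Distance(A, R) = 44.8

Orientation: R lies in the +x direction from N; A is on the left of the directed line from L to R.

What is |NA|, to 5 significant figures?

50.042

Checks: NL at 120.9° ✓; |LA| = 47.60 ✓; |AR| = 44.80 ✓.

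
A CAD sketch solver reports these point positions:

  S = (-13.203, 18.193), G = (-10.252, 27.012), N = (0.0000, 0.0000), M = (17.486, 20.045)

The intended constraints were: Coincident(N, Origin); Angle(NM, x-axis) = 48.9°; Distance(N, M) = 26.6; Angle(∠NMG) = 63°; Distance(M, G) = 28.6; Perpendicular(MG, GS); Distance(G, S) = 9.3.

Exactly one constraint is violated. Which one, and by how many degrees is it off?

Perpendicular(MG, GS) — off by 4.40°.

N = (0.00, 0.00) ✓; NM at 48.90° ✓; |NM| = 26.60 ✓; ∠NMG = 63.00° ✓; |MG| = 28.60 ✓; ∠(MG, GS) = 85.60° ✗; |GS| = 9.300 ✓.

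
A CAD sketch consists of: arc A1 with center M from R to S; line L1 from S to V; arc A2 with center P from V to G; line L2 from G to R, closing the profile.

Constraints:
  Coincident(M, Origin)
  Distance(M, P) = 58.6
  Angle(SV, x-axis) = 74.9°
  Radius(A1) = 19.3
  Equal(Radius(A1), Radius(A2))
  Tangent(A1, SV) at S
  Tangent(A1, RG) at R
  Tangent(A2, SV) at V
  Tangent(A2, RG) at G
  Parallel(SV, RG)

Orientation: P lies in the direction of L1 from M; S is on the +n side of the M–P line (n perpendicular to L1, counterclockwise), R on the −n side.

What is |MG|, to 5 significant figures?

61.696

The slot axis is L1's direction at 74.9°, so u = (cos 74.9°, sin 74.9°) = (0.26050, 0.96547) and n = (−sin 74.9°, cos 74.9°) = (-0.96547, 0.26050). M is at the origin and P lies 58.6 along u from M, so P = 58.6·u = (15.266, 56.577). Tangency of A1 to both parallel lines with radius 19.3 puts S and R at M ± 19.3·n: S = (-18.634, 5.0277), R = (18.634, -5.0277). Equal radii place V and G the same way about P: V = P + 19.3·n = (-3.3681, 61.604), G = P − 19.3·n = (33.899, 51.549). Then |MG| = |G − M| = 61.696.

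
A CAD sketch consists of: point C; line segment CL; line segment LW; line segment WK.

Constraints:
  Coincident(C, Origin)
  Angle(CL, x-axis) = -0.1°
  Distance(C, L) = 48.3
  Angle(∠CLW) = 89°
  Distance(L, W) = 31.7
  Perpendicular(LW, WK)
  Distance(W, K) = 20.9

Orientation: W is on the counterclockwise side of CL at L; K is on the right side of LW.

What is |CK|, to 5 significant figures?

75.761

∠CLW = 89.0°, so LW runs at -0.1° + (180° − 89.0°) = 90.900° from the x-axis; with |LW| = 31.7, W = L + 31.7·(cos 90.900°, sin 90.900°) = (47.802, 31.612). LW ⟂ WK; with |WK| = 20.9 on the right of LW, K = W + 20.9·(0.99988, 0.015707) = (68.699, 31.940). Then |CK| = |K − C| = 75.761.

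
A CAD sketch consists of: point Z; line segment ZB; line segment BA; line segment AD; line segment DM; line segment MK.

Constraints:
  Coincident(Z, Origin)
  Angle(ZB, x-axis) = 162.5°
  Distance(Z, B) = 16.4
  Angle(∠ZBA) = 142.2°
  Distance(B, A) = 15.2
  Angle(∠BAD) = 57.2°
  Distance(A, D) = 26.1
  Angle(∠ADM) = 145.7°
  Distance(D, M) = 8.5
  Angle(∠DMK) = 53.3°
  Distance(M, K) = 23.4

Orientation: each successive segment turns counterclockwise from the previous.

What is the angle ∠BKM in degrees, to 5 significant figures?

168.59°

∠ADM = 145.7° gives DM at -2.6000° from the x-axis; with |DM| = 8.5, M = (-0.53385, -16.398). ∠DMK = 53.3° gives MK at 124.10° from the x-axis; with |MK| = 23.4, K = (-13.653, 2.9782). Then cos ∠BKM = KB·KM / (|KB||KM|), giving 168.59°.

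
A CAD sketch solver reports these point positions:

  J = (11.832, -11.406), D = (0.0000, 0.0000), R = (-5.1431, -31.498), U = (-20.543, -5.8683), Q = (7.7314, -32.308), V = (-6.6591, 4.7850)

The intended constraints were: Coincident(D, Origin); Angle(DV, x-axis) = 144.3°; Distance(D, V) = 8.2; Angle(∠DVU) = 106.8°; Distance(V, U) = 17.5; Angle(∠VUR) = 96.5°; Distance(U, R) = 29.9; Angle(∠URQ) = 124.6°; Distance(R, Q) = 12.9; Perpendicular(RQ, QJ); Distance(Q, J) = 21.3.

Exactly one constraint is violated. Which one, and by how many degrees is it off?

Perpendicular(RQ, QJ) — off by 7.50°.

D = (0.00, 0.00) ✓; DV at 144.3° ✓; |DV| = 8.200 ✓; ∠DVU = 106.8° ✓; |VU| = 17.50 ✓; ∠VUR = 96.50° ✓; |UR| = 29.90 ✓; ∠URQ = 124.6° ✓; |RQ| = 12.90 ✓; ∠(RQ, QJ) = 82.50° ✗; |QJ| = 21.30 ✓.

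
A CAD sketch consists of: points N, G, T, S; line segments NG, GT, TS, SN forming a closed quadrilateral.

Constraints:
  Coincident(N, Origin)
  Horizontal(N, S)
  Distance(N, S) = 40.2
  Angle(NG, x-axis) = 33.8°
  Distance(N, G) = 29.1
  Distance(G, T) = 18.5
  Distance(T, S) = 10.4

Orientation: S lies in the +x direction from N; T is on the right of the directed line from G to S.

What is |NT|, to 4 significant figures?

29.93

N is at the origin; N and S share the same y with |NS| = 40.2 and S in +x, so S = (40.2, 0). NG runs at 33.8° with |NG| = 29.1, so G = (24.18, 16.19). T is determined by |GT| = 18.5 and |TS| = 10.4 together: it lies at the intersection of circle(G, 18.5) and circle(S, 10.4). With |GS| = 22.77, the foot of the radical line on GS is 16.53 from G and the perpendicular offset is √(18.5² − 16.53²) = 8.314. Taking the right-of-GS solution: T = (29.90, -1.407).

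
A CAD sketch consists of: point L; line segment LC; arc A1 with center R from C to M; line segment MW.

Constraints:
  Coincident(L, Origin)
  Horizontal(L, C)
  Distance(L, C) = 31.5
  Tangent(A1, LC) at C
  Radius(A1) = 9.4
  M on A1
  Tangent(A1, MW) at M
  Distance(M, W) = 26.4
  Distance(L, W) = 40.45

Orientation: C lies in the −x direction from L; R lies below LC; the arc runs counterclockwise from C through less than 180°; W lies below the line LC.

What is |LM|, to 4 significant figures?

41.48

L is at the origin; LC is horizontal with |LC| = 31.5 and C on the −x side, so C = (-31.50, 0.000). The tangent condition forces RC to be normal to LC, so R = C + (0, -9.4) = (-31.50, -9.400). Since RM ⟂ MW (tangency), |RW| = √(9.4² + 26.4²) = 28.02 regardless of where M sits on A1. So W lies on both circle(L, 40.45) and circle(R, 28.02); the below-LC intersection is W = (-20.20, -35.04). M is the foot of the tangent from W: M = (-38.33, -15.86).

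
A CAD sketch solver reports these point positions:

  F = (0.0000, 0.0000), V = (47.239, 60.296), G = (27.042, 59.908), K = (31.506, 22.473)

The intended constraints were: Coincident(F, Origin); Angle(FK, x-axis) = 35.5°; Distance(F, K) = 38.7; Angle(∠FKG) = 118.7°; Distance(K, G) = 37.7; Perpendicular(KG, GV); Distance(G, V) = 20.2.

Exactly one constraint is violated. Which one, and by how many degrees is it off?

Perpendicular(KG, GV) — off by 5.70°.

F = (0.00, 0.00) ✓; FK at 35.50° ✓; |FK| = 38.70 ✓; ∠FKG = 118.7° ✓; |KG| = 37.70 ✓; ∠(KG, GV) = 95.70° ✗; |GV| = 20.20 ✓.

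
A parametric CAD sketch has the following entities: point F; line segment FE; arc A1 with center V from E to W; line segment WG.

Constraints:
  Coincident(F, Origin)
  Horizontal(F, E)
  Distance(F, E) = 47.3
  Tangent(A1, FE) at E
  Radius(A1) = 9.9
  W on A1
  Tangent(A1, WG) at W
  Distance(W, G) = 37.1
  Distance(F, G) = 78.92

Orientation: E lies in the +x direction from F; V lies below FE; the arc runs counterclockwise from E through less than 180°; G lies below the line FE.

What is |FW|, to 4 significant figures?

43.51

F is at the origin; FE is horizontal with |FE| = 47.3 and E on the +x side, so E = (47.30, 0.000). A1 meets FE tangentially, so VE is at right angles to FE, so V = E + (0, -9.9) = (47.30, -9.900). Since VW ⟂ WG (tangency), |VG| = √(9.9² + 37.1²) = 38.40 regardless of where W sits on A1. So G lies on both circle(F, 78.92) and circle(V, 38.40); the below-FE intersection is G = (65.83, -43.53). W is the foot of the tangent from G: W = (40.15, -16.75).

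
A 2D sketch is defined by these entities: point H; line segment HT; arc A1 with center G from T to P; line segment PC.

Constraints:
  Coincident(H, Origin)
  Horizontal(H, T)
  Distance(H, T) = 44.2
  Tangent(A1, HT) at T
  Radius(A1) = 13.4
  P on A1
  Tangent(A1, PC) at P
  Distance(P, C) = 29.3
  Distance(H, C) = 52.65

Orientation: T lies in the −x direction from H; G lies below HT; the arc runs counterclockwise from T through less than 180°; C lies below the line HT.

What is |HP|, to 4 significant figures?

57.96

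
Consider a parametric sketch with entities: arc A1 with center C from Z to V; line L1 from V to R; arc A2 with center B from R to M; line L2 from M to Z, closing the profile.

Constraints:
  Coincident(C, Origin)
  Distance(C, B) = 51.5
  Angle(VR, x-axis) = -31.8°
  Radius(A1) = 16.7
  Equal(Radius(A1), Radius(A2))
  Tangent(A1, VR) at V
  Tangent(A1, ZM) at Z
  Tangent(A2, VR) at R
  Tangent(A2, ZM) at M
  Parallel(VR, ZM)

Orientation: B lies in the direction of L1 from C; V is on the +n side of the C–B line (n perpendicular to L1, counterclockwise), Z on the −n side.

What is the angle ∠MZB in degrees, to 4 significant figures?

17.97°

The slot axis is L1's direction at -31.8°, so u = (cos -31.8°, sin -31.8°) = (0.8499, -0.5270) and n = (−sin -31.8°, cos -31.8°) = (0.5270, 0.8499). C is at the origin and B lies 51.5 along u from C, so B = 51.5·u = (43.77, -27.14). Tangency of A1 to both parallel lines with radius 16.7 puts V and Z at C ± 16.7·n: V = (8.800, 14.19), Z = (-8.800, -14.19). Equal radii place R and M the same way about B: R = B + 16.7·n = (52.57, -12.95), M = B − 16.7·n = (34.97, -41.33). Then cos ∠MZB = ZM·ZB / (|ZM||ZB|), giving 17.97°.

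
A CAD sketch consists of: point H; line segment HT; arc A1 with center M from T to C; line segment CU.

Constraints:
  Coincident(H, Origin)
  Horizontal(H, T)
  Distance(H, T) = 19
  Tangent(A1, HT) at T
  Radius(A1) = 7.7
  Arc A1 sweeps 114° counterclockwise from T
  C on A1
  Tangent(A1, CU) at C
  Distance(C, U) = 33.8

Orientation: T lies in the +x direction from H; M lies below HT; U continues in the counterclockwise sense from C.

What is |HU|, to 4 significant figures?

49.00

H is at the origin; HT is horizontal with |HT| = 19.0 and T on the +x side, so T = (19.00, 0.000). Since A1 is tangent to HT there, MT ⟂ HT, so M = T + (0, -7.7) = (19.00, -7.700). On A1, T sits at bearing 90° from M; a 114° counterclockwise sweep puts C at bearing 204°, so C = M + 7.7·(cos 204°, sin 204°) = (11.97, -10.83). The tangent condition forces MC to be normal to CU, so CU runs along (−sin 204°, cos 204°); with |CU| = 33.8, U = (25.71, -41.71). Then |HU| = |U − H| = 49.00.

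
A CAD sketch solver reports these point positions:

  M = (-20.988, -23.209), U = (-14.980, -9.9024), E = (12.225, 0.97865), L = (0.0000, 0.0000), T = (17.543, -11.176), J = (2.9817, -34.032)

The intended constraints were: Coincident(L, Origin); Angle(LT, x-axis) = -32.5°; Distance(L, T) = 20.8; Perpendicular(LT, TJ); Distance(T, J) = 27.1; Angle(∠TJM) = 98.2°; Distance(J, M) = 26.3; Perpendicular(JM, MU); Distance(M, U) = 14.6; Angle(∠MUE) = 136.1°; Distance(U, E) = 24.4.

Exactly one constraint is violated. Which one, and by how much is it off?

Distance(U, E) = 24.4 — off by 4.90.

L = (0.00, 0.00) ✓; LT at -32.50° ✓; |LT| = 20.80 ✓; ∠(LT, TJ) = 90.00° ✓; |TJ| = 27.10 ✓; ∠TJM = 98.20° ✓; |JM| = 26.30 ✓; ∠(JM, MU) = 90.00° ✓; |MU| = 14.60 ✓; ∠MUE = 136.1° ✓; |UE| = 29.30 ✗.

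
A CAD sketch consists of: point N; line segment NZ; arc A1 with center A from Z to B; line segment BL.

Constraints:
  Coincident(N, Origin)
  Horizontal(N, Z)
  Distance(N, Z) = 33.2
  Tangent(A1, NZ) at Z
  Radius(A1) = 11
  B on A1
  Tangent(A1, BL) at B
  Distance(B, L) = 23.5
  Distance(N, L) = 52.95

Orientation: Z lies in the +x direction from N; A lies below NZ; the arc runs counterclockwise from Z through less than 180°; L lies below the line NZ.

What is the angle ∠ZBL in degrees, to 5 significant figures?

116.63°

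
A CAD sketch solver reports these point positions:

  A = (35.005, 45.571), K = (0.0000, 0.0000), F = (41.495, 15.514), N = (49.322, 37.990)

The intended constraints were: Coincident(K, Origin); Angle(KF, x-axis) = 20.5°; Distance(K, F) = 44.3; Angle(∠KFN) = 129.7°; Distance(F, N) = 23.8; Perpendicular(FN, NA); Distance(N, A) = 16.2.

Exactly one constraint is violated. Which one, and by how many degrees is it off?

Perpendicular(FN, NA) — off by 8.70°.

K = (0.00, 0.00) ✓; KF at 20.50° ✓; |KF| = 44.30 ✓; ∠KFN = 129.7° ✓; |FN| = 23.80 ✓; ∠(FN, NA) = 81.30° ✗; |NA| = 16.20 ✓.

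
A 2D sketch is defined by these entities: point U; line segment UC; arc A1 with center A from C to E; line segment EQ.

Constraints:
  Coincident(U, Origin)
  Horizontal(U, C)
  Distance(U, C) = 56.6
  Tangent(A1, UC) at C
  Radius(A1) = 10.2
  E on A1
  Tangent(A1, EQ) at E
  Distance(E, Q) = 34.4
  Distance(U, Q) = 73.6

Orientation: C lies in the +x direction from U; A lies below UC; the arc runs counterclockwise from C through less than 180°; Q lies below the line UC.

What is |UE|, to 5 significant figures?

48.742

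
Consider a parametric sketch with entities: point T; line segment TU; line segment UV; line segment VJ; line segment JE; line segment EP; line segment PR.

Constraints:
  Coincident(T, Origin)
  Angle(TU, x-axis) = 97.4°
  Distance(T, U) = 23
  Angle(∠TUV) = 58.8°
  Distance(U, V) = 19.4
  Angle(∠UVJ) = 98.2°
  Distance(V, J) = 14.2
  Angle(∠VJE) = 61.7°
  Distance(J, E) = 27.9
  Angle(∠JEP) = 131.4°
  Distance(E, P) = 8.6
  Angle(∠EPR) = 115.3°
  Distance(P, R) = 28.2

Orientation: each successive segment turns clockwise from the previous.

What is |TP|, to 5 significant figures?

30.524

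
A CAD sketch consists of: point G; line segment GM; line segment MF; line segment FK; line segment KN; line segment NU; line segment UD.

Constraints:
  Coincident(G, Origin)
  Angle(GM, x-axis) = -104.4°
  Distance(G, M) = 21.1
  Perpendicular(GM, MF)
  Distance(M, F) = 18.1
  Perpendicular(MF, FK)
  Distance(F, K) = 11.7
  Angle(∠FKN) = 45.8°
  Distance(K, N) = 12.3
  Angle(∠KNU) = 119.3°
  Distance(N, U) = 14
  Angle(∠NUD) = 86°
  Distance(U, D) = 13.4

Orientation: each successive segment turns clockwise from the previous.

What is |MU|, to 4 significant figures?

16.56

∠FKN = 45.8° gives KN at -58.60° from the x-axis; with |KN| = 12.3, N = (-13.46, -15.10). ∠KNU = 119.3° gives NU at -119.3° from the x-axis; with |NU| = 14.0, U = (-20.31, -27.31). Then |MU| = |U − M| = 16.56.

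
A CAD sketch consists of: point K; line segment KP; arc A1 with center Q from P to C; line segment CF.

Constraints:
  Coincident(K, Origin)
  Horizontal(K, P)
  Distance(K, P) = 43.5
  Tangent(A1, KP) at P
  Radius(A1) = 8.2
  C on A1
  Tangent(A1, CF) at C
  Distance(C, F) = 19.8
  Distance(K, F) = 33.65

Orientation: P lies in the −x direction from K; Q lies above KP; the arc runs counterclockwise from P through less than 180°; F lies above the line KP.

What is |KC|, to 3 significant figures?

36.7

K is at the origin; K and P share the same y with |KP| = 43.5 and P on the −x side, so P = (-43.5, 0.00). A1 meets KP tangentially, so QP is at right angles to KP, so Q = P + (0, 8.2) = (-43.5, 8.20). Since QC ⟂ CF (tangency), |QF| = √(8.2² + 19.8²) = 21.4 regardless of where C sits on A1. So F lies on both circle(K, 33.65) and circle(Q, 21.4); the above-KP intersection is F = (-26.3, 21.0). C is the foot of the tangent from F: C = (-36.5, 3.99).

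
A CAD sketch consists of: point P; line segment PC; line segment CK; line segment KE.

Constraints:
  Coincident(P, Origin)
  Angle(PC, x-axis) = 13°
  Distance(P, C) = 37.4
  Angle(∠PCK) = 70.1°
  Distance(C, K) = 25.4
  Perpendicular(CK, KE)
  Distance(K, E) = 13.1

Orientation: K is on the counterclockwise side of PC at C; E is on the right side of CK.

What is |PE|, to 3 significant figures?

49.9

P is at the origin; PC runs at 13.0° with length 37.4, so C = 37.4·(cos 13.0°, sin 13.0°) = (36.4, 8.41). ∠PCK = 70.1°, so CK runs at 13.0° + (180° − 70.1°) = 123° from the x-axis; with |CK| = 25.4, K = C + 25.4·(cos 123°, sin 123°) = (22.6, 29.7). CK is perpendicular to KE; with |KE| = 13.1 on the right of CK, E = K + 13.1·(0.840, 0.543) = (33.6, 36.9). Then |PE| = |E − P| = 49.9.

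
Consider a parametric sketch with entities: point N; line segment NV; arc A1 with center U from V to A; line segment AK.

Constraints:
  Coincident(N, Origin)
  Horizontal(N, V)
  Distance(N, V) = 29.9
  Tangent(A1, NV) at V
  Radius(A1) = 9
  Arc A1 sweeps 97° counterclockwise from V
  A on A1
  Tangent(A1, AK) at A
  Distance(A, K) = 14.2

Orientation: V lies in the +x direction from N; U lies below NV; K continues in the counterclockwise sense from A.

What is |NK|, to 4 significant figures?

33.17

N is at the origin; NV is horizontal with |NV| = 29.9 and V on the +x side, so V = (29.90, 0.000). A1 meets NV tangentially, so UV is at right angles to NV, so U = V + (0, -9) = (29.90, -9.000). On A1, V sits at bearing 90° from U; a 97° counterclockwise sweep puts A at bearing 187°, so A = U + 9.0·(cos 187°, sin 187°) = (20.97, -10.10). Since A1 is tangent to AK there, UA ⟂ AK, so AK runs along (−sin 187°, cos 187°); with |AK| = 14.2, K = (22.70, -24.19). Then |NK| = |K − N| = 33.17.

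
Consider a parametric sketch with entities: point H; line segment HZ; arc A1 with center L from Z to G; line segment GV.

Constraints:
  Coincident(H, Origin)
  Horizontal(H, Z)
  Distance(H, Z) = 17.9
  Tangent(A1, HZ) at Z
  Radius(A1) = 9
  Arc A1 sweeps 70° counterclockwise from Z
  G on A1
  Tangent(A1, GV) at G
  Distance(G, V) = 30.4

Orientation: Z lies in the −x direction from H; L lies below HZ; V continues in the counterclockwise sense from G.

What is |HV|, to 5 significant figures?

50.402

On A1, Z sits at bearing 90° from L; a 70° counterclockwise sweep puts G at bearing 160°, so G = L + 9.0·(cos 160°, sin 160°) = (-26.357, -5.9218). Since A1 is tangent to GV there, LG ⟂ GV, so GV runs along (−sin 160°, cos 160°); with |GV| = 30.4, V = (-36.755, -34.488). Then |HV| = |V − H| = 50.402.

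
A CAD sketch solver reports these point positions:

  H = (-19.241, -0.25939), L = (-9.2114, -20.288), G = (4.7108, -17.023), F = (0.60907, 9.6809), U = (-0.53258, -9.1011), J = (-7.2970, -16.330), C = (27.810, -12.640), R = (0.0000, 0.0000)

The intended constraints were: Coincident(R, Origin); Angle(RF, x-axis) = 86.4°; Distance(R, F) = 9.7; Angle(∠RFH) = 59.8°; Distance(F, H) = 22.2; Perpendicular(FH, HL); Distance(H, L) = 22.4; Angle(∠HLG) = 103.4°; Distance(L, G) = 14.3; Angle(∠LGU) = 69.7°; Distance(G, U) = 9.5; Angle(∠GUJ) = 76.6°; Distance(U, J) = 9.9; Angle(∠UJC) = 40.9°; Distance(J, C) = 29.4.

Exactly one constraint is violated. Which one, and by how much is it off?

Distance(J, C) = 29.4 — off by 5.90.

R = (0.00, 0.00) ✓; RF at 86.40° ✓; |RF| = 9.700 ✓; ∠RFH = 59.80° ✓; |FH| = 22.20 ✓; ∠(FH, HL) = 90.00° ✓; |HL| = 22.40 ✓; ∠HLG = 103.4° ✓; |LG| = 14.30 ✓; ∠LGU = 69.70° ✓; |GU| = 9.500 ✓; ∠GUJ = 76.60° ✓; |UJ| = 9.900 ✓; ∠UJC = 40.90° ✓; |JC| = 35.30 ✗.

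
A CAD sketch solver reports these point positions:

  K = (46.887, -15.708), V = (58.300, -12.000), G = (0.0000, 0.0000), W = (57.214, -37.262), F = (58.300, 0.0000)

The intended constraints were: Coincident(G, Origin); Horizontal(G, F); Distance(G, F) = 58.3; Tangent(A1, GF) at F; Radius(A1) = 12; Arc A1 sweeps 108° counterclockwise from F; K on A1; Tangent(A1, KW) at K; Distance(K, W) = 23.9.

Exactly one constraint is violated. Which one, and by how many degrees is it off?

Tangent(A1, KW) at K — off by 7.60°.

G = (0.00, 0.00) ✓; G.y = 0.00, F.y = 0.00 ✓; |GF| = 58.30 ✓; ∠(VF, FG) = 90.00° ✓; |VF| = 12.00 ✓; bearing(V→K) − bearing(V→F) = 108.0° ✓; |VK| = 12.00 ✓; ∠(VK, KW) = 82.40° ✗; |KW| = 23.90 ✓.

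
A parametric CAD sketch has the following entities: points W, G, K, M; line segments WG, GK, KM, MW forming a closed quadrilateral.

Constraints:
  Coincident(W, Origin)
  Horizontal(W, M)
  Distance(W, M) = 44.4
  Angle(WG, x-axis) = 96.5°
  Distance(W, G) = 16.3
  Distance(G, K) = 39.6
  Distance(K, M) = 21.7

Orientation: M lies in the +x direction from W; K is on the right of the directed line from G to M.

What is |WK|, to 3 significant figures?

28.7

Checks: |GK| = 39.60 ✓; |KM| = 21.70 ✓.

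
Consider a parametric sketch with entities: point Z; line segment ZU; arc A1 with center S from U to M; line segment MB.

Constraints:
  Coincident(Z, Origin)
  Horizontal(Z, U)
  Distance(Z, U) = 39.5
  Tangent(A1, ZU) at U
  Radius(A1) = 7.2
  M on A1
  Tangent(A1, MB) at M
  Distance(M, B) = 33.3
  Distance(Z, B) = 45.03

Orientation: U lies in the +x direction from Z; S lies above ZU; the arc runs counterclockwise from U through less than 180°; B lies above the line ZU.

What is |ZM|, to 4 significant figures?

46.63

Checks: |SM| = 7.200 ✓; ∠(SM, MB) = 90.00° ✓; |MB| = 33.30 ✓; |ZB| = 45.03 ✓.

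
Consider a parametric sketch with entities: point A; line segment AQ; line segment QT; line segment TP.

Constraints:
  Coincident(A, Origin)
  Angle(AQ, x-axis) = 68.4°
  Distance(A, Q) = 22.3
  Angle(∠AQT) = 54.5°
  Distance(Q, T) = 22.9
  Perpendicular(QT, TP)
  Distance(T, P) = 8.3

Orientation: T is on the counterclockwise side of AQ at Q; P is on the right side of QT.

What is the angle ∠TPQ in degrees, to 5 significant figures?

70.077°

A is at the origin; AQ runs at 68.4° with length 22.3, so Q = 22.3·(cos 68.4°, sin 68.4°) = (8.2092, 20.734). ∠AQT = 54.5°, so QT runs at 68.4° + (180° − 54.5°) = 193.90° from the x-axis; with |QT| = 22.9, T = Q + 22.9·(cos 193.90°, sin 193.90°) = (-14.020, 15.233). The perpendicularity gives TP at right angles to QT; with |TP| = 8.3 on the right of QT, P = T + 8.3·(-0.24023, 0.97072) = (-16.014, 23.290). Then cos ∠TPQ = PT·PQ / (|PT||PQ|), giving 70.077°.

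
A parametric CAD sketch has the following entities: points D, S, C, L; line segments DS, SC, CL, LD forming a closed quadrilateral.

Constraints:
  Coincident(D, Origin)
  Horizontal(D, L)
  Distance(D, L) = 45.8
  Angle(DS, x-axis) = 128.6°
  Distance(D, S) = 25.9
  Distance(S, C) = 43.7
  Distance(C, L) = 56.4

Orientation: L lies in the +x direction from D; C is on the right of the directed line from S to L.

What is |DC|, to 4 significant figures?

23.07

Checks: D = (0.00, 0.00) ✓; |SC| = 43.70 ✓; |CL| = 56.40 ✓.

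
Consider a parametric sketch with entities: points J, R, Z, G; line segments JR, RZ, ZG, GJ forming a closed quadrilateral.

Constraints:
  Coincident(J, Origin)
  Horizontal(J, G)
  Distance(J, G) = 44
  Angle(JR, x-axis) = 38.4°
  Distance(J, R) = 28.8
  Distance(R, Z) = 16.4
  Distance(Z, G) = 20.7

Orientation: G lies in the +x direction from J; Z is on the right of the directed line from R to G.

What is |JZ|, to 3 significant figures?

23.4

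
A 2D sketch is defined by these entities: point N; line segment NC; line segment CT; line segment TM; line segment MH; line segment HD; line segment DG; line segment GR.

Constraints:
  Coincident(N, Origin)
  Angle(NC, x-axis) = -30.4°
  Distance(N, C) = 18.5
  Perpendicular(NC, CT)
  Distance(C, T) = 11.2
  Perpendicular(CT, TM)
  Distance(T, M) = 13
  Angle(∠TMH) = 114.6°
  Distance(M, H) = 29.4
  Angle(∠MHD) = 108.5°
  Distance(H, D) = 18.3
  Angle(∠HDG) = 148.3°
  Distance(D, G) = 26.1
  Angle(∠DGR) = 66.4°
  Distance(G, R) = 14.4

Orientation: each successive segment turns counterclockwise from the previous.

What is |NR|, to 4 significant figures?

34.87

N is at the origin; NC runs at -30.4° with length 18.5, so C = (15.96, -9.362). NC ⟂ CT, so CT runs at 59.60°; with |CT| = 11.2, T = (21.62, 0.2985). The perpendicularity gives TM at right angles to CT, so TM runs at 149.6°; with |TM| = 13.0, M = (10.41, 6.877). ∠TMH = 114.6° gives MH at -145.0° from the x-axis; with |MH| = 29.4, H = (-13.67, -9.986). ∠MHD = 108.5° gives HD at -73.50° from the x-axis; with |HD| = 18.3, D = (-8.474, -27.53). ∠HDG = 148.3° gives DG at -41.80° from the x-axis; with |DG| = 26.1, G = (10.98, -44.93). ∠DGR = 66.4° gives GR at 71.80° from the x-axis; with |GR| = 14.4, R = (15.48, -31.25). Then |NR| = |R − N| = 34.87.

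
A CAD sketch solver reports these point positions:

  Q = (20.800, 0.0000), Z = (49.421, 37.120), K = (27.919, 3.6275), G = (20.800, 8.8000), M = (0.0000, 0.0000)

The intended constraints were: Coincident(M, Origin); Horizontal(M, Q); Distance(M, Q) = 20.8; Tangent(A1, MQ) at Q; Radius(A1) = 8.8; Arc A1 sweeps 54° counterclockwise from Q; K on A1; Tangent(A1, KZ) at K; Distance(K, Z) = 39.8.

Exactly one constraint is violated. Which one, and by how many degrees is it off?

Tangent(A1, KZ) at K — off by 3.30°.

M = (0.00, 0.00) ✓; M.y = 0.00, Q.y = 0.00 ✓; |MQ| = 20.80 ✓; ∠(GQ, QM) = 90.00° ✓; |GQ| = 8.800 ✓; bearing(G→K) − bearing(G→Q) = 54.00° ✓; |GK| = 8.800 ✓; ∠(GK, KZ) = 86.70° ✗; |KZ| = 39.80 ✓.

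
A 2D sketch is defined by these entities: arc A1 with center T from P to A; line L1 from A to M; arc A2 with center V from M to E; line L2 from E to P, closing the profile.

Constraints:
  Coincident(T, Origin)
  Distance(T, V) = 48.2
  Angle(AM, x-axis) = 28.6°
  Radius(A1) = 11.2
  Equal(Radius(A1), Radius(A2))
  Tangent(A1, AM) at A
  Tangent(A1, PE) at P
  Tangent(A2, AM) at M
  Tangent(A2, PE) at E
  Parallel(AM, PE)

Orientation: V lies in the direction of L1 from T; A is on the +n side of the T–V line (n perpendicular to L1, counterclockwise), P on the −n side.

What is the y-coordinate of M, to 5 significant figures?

32.906

Tangency of A1 to both parallel lines with radius 11.2 puts A and P at T ± 11.2·n: A = (-5.3613, 9.8334), P = (5.3613, -9.8334). Equal radii place M and E the same way about V: M = V + 11.2·n = (36.957, 32.906), E = V − 11.2·n = (47.680, 13.240). So M.y = 32.906.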